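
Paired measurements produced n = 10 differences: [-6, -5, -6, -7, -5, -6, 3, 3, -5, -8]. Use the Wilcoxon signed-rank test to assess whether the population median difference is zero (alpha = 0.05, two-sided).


Step 1: Drop any zero differences (none here) and take |d_i|.
|d| = [6, 5, 6, 7, 5, 6, 3, 3, 5, 8]
Step 2: Midrank |d_i| (ties get averaged ranks).
ranks: |6|->7, |5|->4, |6|->7, |7|->9, |5|->4, |6|->7, |3|->1.5, |3|->1.5, |5|->4, |8|->10
Step 3: Attach original signs; sum ranks with positive sign and with negative sign.
W+ = 1.5 + 1.5 = 3
W- = 7 + 4 + 7 + 9 + 4 + 7 + 4 + 10 = 52
(Check: W+ + W- = 55 should equal n(n+1)/2 = 55.)
Step 4: Test statistic W = min(W+, W-) = 3.
Step 5: Ties in |d|, so use the tie-corrected normal approximation.
        E[W] = n(n+1)/4 = 10*11/4 = 27.5.
        Tie groups: |d|=3 (t=2), |d|=5 (t=3), |d|=6 (t=3); sum(t^3 - t) = 54.
        Var[W] = n(n+1)(2n+1)/24 - sum(t^3-t)/48 = 2310/24 - 54/48 = 95.125.
        z = (W - E[W]) / sqrt(Var[W]) = (3 - 27.5) / 9.7532 = -2.5120.
        Two-sided p = 2*Phi(z) = 0.012005.
Step 6: alpha = 0.05. reject H0.

W+ = 3, W- = 52, W = min = 3, p = 0.012005, reject H0.


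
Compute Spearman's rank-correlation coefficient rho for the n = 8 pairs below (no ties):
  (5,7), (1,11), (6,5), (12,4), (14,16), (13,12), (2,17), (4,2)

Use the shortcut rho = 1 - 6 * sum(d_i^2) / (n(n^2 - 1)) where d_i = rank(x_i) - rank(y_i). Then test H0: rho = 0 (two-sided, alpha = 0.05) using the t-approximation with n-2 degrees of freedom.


Step 1: Rank x and y separately (midranks; no ties here).
rank(x): 5->4, 1->1, 6->5, 12->6, 14->8, 13->7, 2->2, 4->3
rank(y): 7->4, 11->5, 5->3, 4->2, 16->7, 12->6, 17->8, 2->1
Step 2: d_i = R_x(i) - R_y(i); compute d_i^2.
  (4-4)^2=0, (1-5)^2=16, (5-3)^2=4, (6-2)^2=16, (8-7)^2=1, (7-6)^2=1, (2-8)^2=36, (3-1)^2=4
sum(d^2) = 78.
Step 3: rho = 1 - 6*78 / (8*(8^2 - 1)) = 1 - 468/504 = 0.071429.
Step 4: Under H0, t = rho * sqrt((n-2)/(1-rho^2)) = 0.1754 ~ t(6).
Step 5: Two-sided p-value from the t-distribution with 6 df = 0.866526.
Step 6: alpha = 0.05. fail to reject H0.

rho = 0.0714, p = 0.866526, fail to reject H0 at alpha = 0.05.


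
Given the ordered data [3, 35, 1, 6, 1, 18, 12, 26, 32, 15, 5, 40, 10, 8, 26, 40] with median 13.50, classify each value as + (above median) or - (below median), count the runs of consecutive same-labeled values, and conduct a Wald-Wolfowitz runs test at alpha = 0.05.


Step 1: Compute median = 13.50; label A = above, B = below.
Labels in order: BABBBABAAABABBAA  (n_A = 8, n_B = 8)
Step 2: Count runs R = 10.
Step 3: Under H0 (random ordering), E[R] = 2*n_A*n_B/(n_A+n_B) + 1 = 2*8*8/16 + 1 = 9.0000.
        Var[R] = 2*n_A*n_B*(2*n_A*n_B - n_A - n_B) / ((n_A+n_B)^2 * (n_A+n_B-1)) = 14336/3840 = 3.7333.
        SD[R] = 1.9322.
Step 4: Continuity-corrected z = (R - 0.5 - E[R]) / SD[R] = (10 - 0.5 - 9.0000) / 1.9322 = 0.2588.
Step 5: Two-sided p-value via normal approximation = 2*(1 - Phi(|z|)) = 0.795809.
Step 6: alpha = 0.05. fail to reject H0.

R = 10, z = 0.2588, p = 0.795809, fail to reject H0.


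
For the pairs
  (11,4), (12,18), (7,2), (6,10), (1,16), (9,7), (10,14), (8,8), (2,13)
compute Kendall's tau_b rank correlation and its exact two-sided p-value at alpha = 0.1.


Step 1: Enumerate the 36 unordered pairs (i,j) with i<j and classify each by sign(x_j-x_i) * sign(y_j-y_i).
  (1,2):dx=+1,dy=+14->C; (1,3):dx=-4,dy=-2->C; (1,4):dx=-5,dy=+6->D; (1,5):dx=-10,dy=+12->D
  (1,6):dx=-2,dy=+3->D; (1,7):dx=-1,dy=+10->D; (1,8):dx=-3,dy=+4->D; (1,9):dx=-9,dy=+9->D
  (2,3):dx=-5,dy=-16->C; (2,4):dx=-6,dy=-8->C; (2,5):dx=-11,dy=-2->C; (2,6):dx=-3,dy=-11->C
  (2,7):dx=-2,dy=-4->C; (2,8):dx=-4,dy=-10->C; (2,9):dx=-10,dy=-5->C; (3,4):dx=-1,dy=+8->D
  (3,5):dx=-6,dy=+14->D; (3,6):dx=+2,dy=+5->C; (3,7):dx=+3,dy=+12->C; (3,8):dx=+1,dy=+6->C
  (3,9):dx=-5,dy=+11->D; (4,5):dx=-5,dy=+6->D; (4,6):dx=+3,dy=-3->D; (4,7):dx=+4,dy=+4->C
  (4,8):dx=+2,dy=-2->D; (4,9):dx=-4,dy=+3->D; (5,6):dx=+8,dy=-9->D; (5,7):dx=+9,dy=-2->D
  (5,8):dx=+7,dy=-8->D; (5,9):dx=+1,dy=-3->D; (6,7):dx=+1,dy=+7->C; (6,8):dx=-1,dy=+1->D
  (6,9):dx=-7,dy=+6->D; (7,8):dx=-2,dy=-6->C; (7,9):dx=-8,dy=-1->C; (8,9):dx=-6,dy=+5->D
Step 2: C = 16, D = 20, total pairs = 36.
Step 3: tau = (C - D)/(n(n-1)/2) = (16 - 20)/36 = -0.111111.
Step 4: Exact two-sided p-value (enumerate n! = 362880 permutations of y under H0): p = 0.761414.
Step 5: alpha = 0.1. fail to reject H0.

tau_b = -0.1111 (C=16, D=20), p = 0.761414, fail to reject H0.


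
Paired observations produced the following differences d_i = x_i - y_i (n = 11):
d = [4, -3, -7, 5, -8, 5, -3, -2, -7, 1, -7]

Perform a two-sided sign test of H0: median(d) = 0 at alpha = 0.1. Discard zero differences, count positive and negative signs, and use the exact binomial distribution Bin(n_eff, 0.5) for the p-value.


Step 1: Discard zero differences. Original n = 11; n_eff = number of nonzero differences = 11.
Nonzero differences (with sign): +4, -3, -7, +5, -8, +5, -3, -2, -7, +1, -7
Step 2: Count signs: positive = 4, negative = 7.
Step 3: Under H0: P(positive) = 0.5, so the number of positives S ~ Bin(11, 0.5).
Step 4: Two-sided exact p-value = sum of Bin(11,0.5) probabilities at or below the observed probability = 0.548828.
Step 5: alpha = 0.1. fail to reject H0.

n_eff = 11, pos = 4, neg = 7, p = 0.548828, fail to reject H0.


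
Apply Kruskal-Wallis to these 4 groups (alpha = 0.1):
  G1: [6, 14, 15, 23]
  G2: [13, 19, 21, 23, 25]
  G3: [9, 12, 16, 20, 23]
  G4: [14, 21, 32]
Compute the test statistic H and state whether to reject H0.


Step 1: Combine all N = 17 observations and assign midranks.
sorted (value, group, rank): (6,G1,1), (9,G3,2), (12,G3,3), (13,G2,4), (14,G1,5.5), (14,G4,5.5), (15,G1,7), (16,G3,8), (19,G2,9), (20,G3,10), (21,G2,11.5), (21,G4,11.5), (23,G1,14), (23,G2,14), (23,G3,14), (25,G2,16), (32,G4,17)
Step 2: Sum ranks within each group.
R_1 = 27.5 (n_1 = 4)
R_2 = 54.5 (n_2 = 5)
R_3 = 37 (n_3 = 5)
R_4 = 34 (n_4 = 3)
Step 3: H = 12/(N(N+1)) * sum(R_i^2/n_i) - 3(N+1)
     = 12/(17*18) * (27.5^2/4 + 54.5^2/5 + 37^2/5 + 34^2/3) - 3*18
     = 0.039216 * 1442.25 - 54
     = 2.558660.
Step 4: Ties present; correction factor C = 1 - 36/(17^3 - 17) = 0.992647. Corrected H = 2.558660 / 0.992647 = 2.577613.
Step 5: Under H0, H ~ chi^2(3); p-value = 0.461428.
Step 6: alpha = 0.1. fail to reject H0.

H = 2.5776, df = 3, p = 0.461428, fail to reject H0.


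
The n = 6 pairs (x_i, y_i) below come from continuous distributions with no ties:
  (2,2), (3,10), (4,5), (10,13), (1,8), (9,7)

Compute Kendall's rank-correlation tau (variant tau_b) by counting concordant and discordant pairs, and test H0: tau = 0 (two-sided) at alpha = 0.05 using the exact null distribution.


Step 1: Enumerate the 15 unordered pairs (i,j) with i<j and classify each by sign(x_j-x_i) * sign(y_j-y_i).
  (1,2):dx=+1,dy=+8->C; (1,3):dx=+2,dy=+3->C; (1,4):dx=+8,dy=+11->C; (1,5):dx=-1,dy=+6->D
  (1,6):dx=+7,dy=+5->C; (2,3):dx=+1,dy=-5->D; (2,4):dx=+7,dy=+3->C; (2,5):dx=-2,dy=-2->C
  (2,6):dx=+6,dy=-3->D; (3,4):dx=+6,dy=+8->C; (3,5):dx=-3,dy=+3->D; (3,6):dx=+5,dy=+2->C
  (4,5):dx=-9,dy=-5->C; (4,6):dx=-1,dy=-6->C; (5,6):dx=+8,dy=-1->D
Step 2: C = 10, D = 5, total pairs = 15.
Step 3: tau = (C - D)/(n(n-1)/2) = (10 - 5)/15 = 0.333333.
Step 4: Exact two-sided p-value (enumerate n! = 720 permutations of y under H0): p = 0.469444.
Step 5: alpha = 0.05. fail to reject H0.

tau_b = 0.3333 (C=10, D=5), p = 0.469444, fail to reject H0.


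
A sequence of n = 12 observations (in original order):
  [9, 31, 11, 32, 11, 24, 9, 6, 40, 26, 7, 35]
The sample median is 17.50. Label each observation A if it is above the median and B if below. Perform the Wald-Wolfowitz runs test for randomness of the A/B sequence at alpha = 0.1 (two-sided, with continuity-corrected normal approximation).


Step 1: Compute median = 17.50; label A = above, B = below.
Labels in order: BABABABBAABA  (n_A = 6, n_B = 6)
Step 2: Count runs R = 10.
Step 3: Under H0 (random ordering), E[R] = 2*n_A*n_B/(n_A+n_B) + 1 = 2*6*6/12 + 1 = 7.0000.
        Var[R] = 2*n_A*n_B*(2*n_A*n_B - n_A - n_B) / ((n_A+n_B)^2 * (n_A+n_B-1)) = 4320/1584 = 2.7273.
        SD[R] = 1.6514.
Step 4: Continuity-corrected z = (R - 0.5 - E[R]) / SD[R] = (10 - 0.5 - 7.0000) / 1.6514 = 1.5138.
Step 5: Two-sided p-value via normal approximation = 2*(1 - Phi(|z|)) = 0.130070.
Step 6: alpha = 0.1. fail to reject H0.

R = 10, z = 1.5138, p = 0.130070, fail to reject H0.


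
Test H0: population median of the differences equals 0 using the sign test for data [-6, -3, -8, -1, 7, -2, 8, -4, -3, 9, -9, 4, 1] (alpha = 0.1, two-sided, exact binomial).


Step 1: Discard zero differences. Original n = 13; n_eff = number of nonzero differences = 13.
Nonzero differences (with sign): -6, -3, -8, -1, +7, -2, +8, -4, -3, +9, -9, +4, +1
Step 2: Count signs: positive = 5, negative = 8.
Step 3: Under H0: P(positive) = 0.5, so the number of positives S ~ Bin(13, 0.5).
Step 4: Two-sided exact p-value = sum of Bin(13,0.5) probabilities at or below the observed probability = 0.581055.
Step 5: alpha = 0.1. fail to reject H0.

n_eff = 13, pos = 5, neg = 8, p = 0.581055, fail to reject H0.


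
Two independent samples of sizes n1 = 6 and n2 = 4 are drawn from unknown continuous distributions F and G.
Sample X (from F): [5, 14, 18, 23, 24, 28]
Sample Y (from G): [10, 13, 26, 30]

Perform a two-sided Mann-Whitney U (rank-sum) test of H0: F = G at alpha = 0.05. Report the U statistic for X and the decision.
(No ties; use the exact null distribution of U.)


Step 1: Combine and sort all 10 observations; assign midranks.
sorted (value, group): (5,X), (10,Y), (13,Y), (14,X), (18,X), (23,X), (24,X), (26,Y), (28,X), (30,Y)
ranks: 5->1, 10->2, 13->3, 14->4, 18->5, 23->6, 24->7, 26->8, 28->9, 30->10
Step 2: Rank sum for X: R1 = 1 + 4 + 5 + 6 + 7 + 9 = 32.
Step 3: U_X = R1 - n1(n1+1)/2 = 32 - 6*7/2 = 32 - 21 = 11.
       U_Y = n1*n2 - U_X = 24 - 11 = 13.
Step 4: No ties, so the exact null distribution of U (based on enumerating the C(10,6) = 210 equally likely rank assignments) gives the two-sided p-value.
Step 5: p-value = 0.914286; compare to alpha = 0.05. fail to reject H0.

U_X = 11, p = 0.914286, fail to reject H0 at alpha = 0.05.


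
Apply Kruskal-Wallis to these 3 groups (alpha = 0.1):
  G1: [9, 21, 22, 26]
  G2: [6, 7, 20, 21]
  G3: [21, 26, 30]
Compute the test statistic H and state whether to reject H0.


Step 1: Combine all N = 11 observations and assign midranks.
sorted (value, group, rank): (6,G2,1), (7,G2,2), (9,G1,3), (20,G2,4), (21,G1,6), (21,G2,6), (21,G3,6), (22,G1,8), (26,G1,9.5), (26,G3,9.5), (30,G3,11)
Step 2: Sum ranks within each group.
R_1 = 26.5 (n_1 = 4)
R_2 = 13 (n_2 = 4)
R_3 = 26.5 (n_3 = 3)
Step 3: H = 12/(N(N+1)) * sum(R_i^2/n_i) - 3(N+1)
     = 12/(11*12) * (26.5^2/4 + 13^2/4 + 26.5^2/3) - 3*12
     = 0.090909 * 451.896 - 36
     = 5.081439.
Step 4: Ties present; correction factor C = 1 - 30/(11^3 - 11) = 0.977273. Corrected H = 5.081439 / 0.977273 = 5.199612.
Step 5: Under H0, H ~ chi^2(2); p-value = 0.074288.
Step 6: alpha = 0.1. reject H0.

H = 5.1996, df = 2, p = 0.074288, reject H0.


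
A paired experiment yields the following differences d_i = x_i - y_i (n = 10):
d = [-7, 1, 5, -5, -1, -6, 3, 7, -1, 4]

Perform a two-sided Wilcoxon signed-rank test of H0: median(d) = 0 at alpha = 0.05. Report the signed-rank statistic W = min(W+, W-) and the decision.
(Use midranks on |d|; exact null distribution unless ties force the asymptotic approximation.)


Step 1: Drop any zero differences (none here) and take |d_i|.
|d| = [7, 1, 5, 5, 1, 6, 3, 7, 1, 4]
Step 2: Midrank |d_i| (ties get averaged ranks).
ranks: |7|->9.5, |1|->2, |5|->6.5, |5|->6.5, |1|->2, |6|->8, |3|->4, |7|->9.5, |1|->2, |4|->5
Step 3: Attach original signs; sum ranks with positive sign and with negative sign.
W+ = 2 + 6.5 + 4 + 9.5 + 5 = 27
W- = 9.5 + 6.5 + 2 + 8 + 2 = 28
(Check: W+ + W- = 55 should equal n(n+1)/2 = 55.)
Step 4: Test statistic W = min(W+, W-) = 27.
Step 5: Ties in |d|, so use the tie-corrected normal approximation.
        E[W] = n(n+1)/4 = 10*11/4 = 27.5.
        Tie groups: |d|=1 (t=3), |d|=5 (t=2), |d|=7 (t=2); sum(t^3 - t) = 36.
        Var[W] = n(n+1)(2n+1)/24 - sum(t^3-t)/48 = 2310/24 - 36/48 = 95.5.
        z = (W - E[W]) / sqrt(Var[W]) = (27 - 27.5) / 9.7724 = -0.0512.
        Two-sided p = 2*Phi(z) = 0.959194.
Step 6: alpha = 0.05. fail to reject H0.

W+ = 27, W- = 28, W = min = 27, p = 0.959194, fail to reject H0.


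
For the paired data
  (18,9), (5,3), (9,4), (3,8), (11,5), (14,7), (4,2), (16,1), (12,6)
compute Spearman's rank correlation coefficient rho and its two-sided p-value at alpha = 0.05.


Step 1: Rank x and y separately (midranks; no ties here).
rank(x): 18->9, 5->3, 9->4, 3->1, 11->5, 14->7, 4->2, 16->8, 12->6
rank(y): 9->9, 3->3, 4->4, 8->8, 5->5, 7->7, 2->2, 1->1, 6->6
Step 2: d_i = R_x(i) - R_y(i); compute d_i^2.
  (9-9)^2=0, (3-3)^2=0, (4-4)^2=0, (1-8)^2=49, (5-5)^2=0, (7-7)^2=0, (2-2)^2=0, (8-1)^2=49, (6-6)^2=0
sum(d^2) = 98.
Step 3: rho = 1 - 6*98 / (9*(9^2 - 1)) = 1 - 588/720 = 0.183333.
Step 4: Under H0, t = rho * sqrt((n-2)/(1-rho^2)) = 0.4934 ~ t(7).
Step 5: Two-sided p-value from the t-distribution with 7 df = 0.636820.
Step 6: alpha = 0.05. fail to reject H0.

rho = 0.1833, p = 0.636820, fail to reject H0 at alpha = 0.05.


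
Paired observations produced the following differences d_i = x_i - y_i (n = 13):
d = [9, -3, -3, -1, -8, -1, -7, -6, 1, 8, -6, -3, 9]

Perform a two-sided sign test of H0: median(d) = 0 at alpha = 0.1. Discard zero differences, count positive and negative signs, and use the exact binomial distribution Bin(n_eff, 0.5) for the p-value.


Step 1: Discard zero differences. Original n = 13; n_eff = number of nonzero differences = 13.
Nonzero differences (with sign): +9, -3, -3, -1, -8, -1, -7, -6, +1, +8, -6, -3, +9
Step 2: Count signs: positive = 4, negative = 9.
Step 3: Under H0: P(positive) = 0.5, so the number of positives S ~ Bin(13, 0.5).
Step 4: Two-sided exact p-value = sum of Bin(13,0.5) probabilities at or below the observed probability = 0.266846.
Step 5: alpha = 0.1. fail to reject H0.

n_eff = 13, pos = 4, neg = 9, p = 0.266846, fail to reject H0.


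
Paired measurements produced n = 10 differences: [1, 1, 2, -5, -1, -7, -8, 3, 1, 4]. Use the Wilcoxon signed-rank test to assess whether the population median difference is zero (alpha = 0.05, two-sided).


Step 1: Drop any zero differences (none here) and take |d_i|.
|d| = [1, 1, 2, 5, 1, 7, 8, 3, 1, 4]
Step 2: Midrank |d_i| (ties get averaged ranks).
ranks: |1|->2.5, |1|->2.5, |2|->5, |5|->8, |1|->2.5, |7|->9, |8|->10, |3|->6, |1|->2.5, |4|->7
Step 3: Attach original signs; sum ranks with positive sign and with negative sign.
W+ = 2.5 + 2.5 + 5 + 6 + 2.5 + 7 = 25.5
W- = 8 + 2.5 + 9 + 10 = 29.5
(Check: W+ + W- = 55 should equal n(n+1)/2 = 55.)
Step 4: Test statistic W = min(W+, W-) = 25.5.
Step 5: Ties in |d|, so use the tie-corrected normal approximation.
        E[W] = n(n+1)/4 = 10*11/4 = 27.5.
        Tie groups: |d|=1 (t=4); sum(t^3 - t) = 60.
        Var[W] = n(n+1)(2n+1)/24 - sum(t^3-t)/48 = 2310/24 - 60/48 = 95.
        z = (W - E[W]) / sqrt(Var[W]) = (25.5 - 27.5) / 9.7468 = -0.2052.
        Two-sided p = 2*Phi(z) = 0.837419.
Step 6: alpha = 0.05. fail to reject H0.

W+ = 25.5, W- = 29.5, W = min = 25.5, p = 0.837419, fail to reject H0.


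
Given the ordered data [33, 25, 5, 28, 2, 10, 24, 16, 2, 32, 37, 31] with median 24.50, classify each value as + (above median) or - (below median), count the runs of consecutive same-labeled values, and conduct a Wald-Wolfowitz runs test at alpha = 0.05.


Step 1: Compute median = 24.50; label A = above, B = below.
Labels in order: AABABBBBBAAA  (n_A = 6, n_B = 6)
Step 2: Count runs R = 5.
Step 3: Under H0 (random ordering), E[R] = 2*n_A*n_B/(n_A+n_B) + 1 = 2*6*6/12 + 1 = 7.0000.
        Var[R] = 2*n_A*n_B*(2*n_A*n_B - n_A - n_B) / ((n_A+n_B)^2 * (n_A+n_B-1)) = 4320/1584 = 2.7273.
        SD[R] = 1.6514.
Step 4: Continuity-corrected z = (R + 0.5 - E[R]) / SD[R] = (5 + 0.5 - 7.0000) / 1.6514 = -0.9083.
Step 5: Two-sided p-value via normal approximation = 2*(1 - Phi(|z|)) = 0.363722.
Step 6: alpha = 0.05. fail to reject H0.

R = 5, z = -0.9083, p = 0.363722, fail to reject H0.


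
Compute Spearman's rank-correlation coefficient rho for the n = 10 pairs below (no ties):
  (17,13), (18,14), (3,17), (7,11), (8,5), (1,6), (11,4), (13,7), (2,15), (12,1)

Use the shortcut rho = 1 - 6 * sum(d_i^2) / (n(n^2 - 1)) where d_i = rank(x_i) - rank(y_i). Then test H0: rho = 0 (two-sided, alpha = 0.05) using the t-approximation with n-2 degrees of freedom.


Step 1: Rank x and y separately (midranks; no ties here).
rank(x): 17->9, 18->10, 3->3, 7->4, 8->5, 1->1, 11->6, 13->8, 2->2, 12->7
rank(y): 13->7, 14->8, 17->10, 11->6, 5->3, 6->4, 4->2, 7->5, 15->9, 1->1
Step 2: d_i = R_x(i) - R_y(i); compute d_i^2.
  (9-7)^2=4, (10-8)^2=4, (3-10)^2=49, (4-6)^2=4, (5-3)^2=4, (1-4)^2=9, (6-2)^2=16, (8-5)^2=9, (2-9)^2=49, (7-1)^2=36
sum(d^2) = 184.
Step 3: rho = 1 - 6*184 / (10*(10^2 - 1)) = 1 - 1104/990 = -0.115152.
Step 4: Under H0, t = rho * sqrt((n-2)/(1-rho^2)) = -0.3279 ~ t(8).
Step 5: Two-sided p-value from the t-distribution with 8 df = 0.751420.
Step 6: alpha = 0.05. fail to reject H0.

rho = -0.1152, p = 0.751420, fail to reject H0 at alpha = 0.05.


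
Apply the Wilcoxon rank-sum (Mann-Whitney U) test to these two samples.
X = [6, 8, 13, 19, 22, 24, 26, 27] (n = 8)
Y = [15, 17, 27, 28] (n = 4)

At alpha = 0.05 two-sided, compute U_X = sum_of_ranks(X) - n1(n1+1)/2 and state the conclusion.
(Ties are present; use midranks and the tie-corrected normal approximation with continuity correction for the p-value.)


Step 1: Combine and sort all 12 observations; assign midranks.
sorted (value, group): (6,X), (8,X), (13,X), (15,Y), (17,Y), (19,X), (22,X), (24,X), (26,X), (27,X), (27,Y), (28,Y)
ranks: 6->1, 8->2, 13->3, 15->4, 17->5, 19->6, 22->7, 24->8, 26->9, 27->10.5, 27->10.5, 28->12
Step 2: Rank sum for X: R1 = 1 + 2 + 3 + 6 + 7 + 8 + 9 + 10.5 = 46.5.
Step 3: U_X = R1 - n1(n1+1)/2 = 46.5 - 8*9/2 = 46.5 - 36 = 10.5.
       U_Y = n1*n2 - U_X = 32 - 10.5 = 21.5.
Step 4: Ties are present, so use the tie-corrected normal approximation (with continuity correction) for the p-value.
Step 5: p-value = 0.394938; compare to alpha = 0.05. fail to reject H0.

U_X = 10.5, p = 0.394938, fail to reject H0 at alpha = 0.05.


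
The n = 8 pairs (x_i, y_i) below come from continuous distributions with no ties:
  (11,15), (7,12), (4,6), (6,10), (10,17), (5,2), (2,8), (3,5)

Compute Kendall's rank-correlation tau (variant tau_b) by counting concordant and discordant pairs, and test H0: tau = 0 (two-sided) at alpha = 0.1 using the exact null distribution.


Step 1: Enumerate the 28 unordered pairs (i,j) with i<j and classify each by sign(x_j-x_i) * sign(y_j-y_i).
  (1,2):dx=-4,dy=-3->C; (1,3):dx=-7,dy=-9->C; (1,4):dx=-5,dy=-5->C; (1,5):dx=-1,dy=+2->D
  (1,6):dx=-6,dy=-13->C; (1,7):dx=-9,dy=-7->C; (1,8):dx=-8,dy=-10->C; (2,3):dx=-3,dy=-6->C
  (2,4):dx=-1,dy=-2->C; (2,5):dx=+3,dy=+5->C; (2,6):dx=-2,dy=-10->C; (2,7):dx=-5,dy=-4->C
  (2,8):dx=-4,dy=-7->C; (3,4):dx=+2,dy=+4->C; (3,5):dx=+6,dy=+11->C; (3,6):dx=+1,dy=-4->D
  (3,7):dx=-2,dy=+2->D; (3,8):dx=-1,dy=-1->C; (4,5):dx=+4,dy=+7->C; (4,6):dx=-1,dy=-8->C
  (4,7):dx=-4,dy=-2->C; (4,8):dx=-3,dy=-5->C; (5,6):dx=-5,dy=-15->C; (5,7):dx=-8,dy=-9->C
  (5,8):dx=-7,dy=-12->C; (6,7):dx=-3,dy=+6->D; (6,8):dx=-2,dy=+3->D; (7,8):dx=+1,dy=-3->D
Step 2: C = 22, D = 6, total pairs = 28.
Step 3: tau = (C - D)/(n(n-1)/2) = (22 - 6)/28 = 0.571429.
Step 4: Exact two-sided p-value (enumerate n! = 40320 permutations of y under H0): p = 0.061012.
Step 5: alpha = 0.1. reject H0.

tau_b = 0.5714 (C=22, D=6), p = 0.061012, reject H0.


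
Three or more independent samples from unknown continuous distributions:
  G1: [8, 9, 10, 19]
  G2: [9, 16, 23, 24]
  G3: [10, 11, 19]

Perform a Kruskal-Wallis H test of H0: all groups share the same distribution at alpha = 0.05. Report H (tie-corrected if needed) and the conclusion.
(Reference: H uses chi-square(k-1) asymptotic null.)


Step 1: Combine all N = 11 observations and assign midranks.
sorted (value, group, rank): (8,G1,1), (9,G1,2.5), (9,G2,2.5), (10,G1,4.5), (10,G3,4.5), (11,G3,6), (16,G2,7), (19,G1,8.5), (19,G3,8.5), (23,G2,10), (24,G2,11)
Step 2: Sum ranks within each group.
R_1 = 16.5 (n_1 = 4)
R_2 = 30.5 (n_2 = 4)
R_3 = 19 (n_3 = 3)
Step 3: H = 12/(N(N+1)) * sum(R_i^2/n_i) - 3(N+1)
     = 12/(11*12) * (16.5^2/4 + 30.5^2/4 + 19^2/3) - 3*12
     = 0.090909 * 420.958 - 36
     = 2.268939.
Step 4: Ties present; correction factor C = 1 - 18/(11^3 - 11) = 0.986364. Corrected H = 2.268939 / 0.986364 = 2.300307.
Step 5: Under H0, H ~ chi^2(2); p-value = 0.316588.
Step 6: alpha = 0.05. fail to reject H0.

H = 2.3003, df = 2, p = 0.316588, fail to reject H0.


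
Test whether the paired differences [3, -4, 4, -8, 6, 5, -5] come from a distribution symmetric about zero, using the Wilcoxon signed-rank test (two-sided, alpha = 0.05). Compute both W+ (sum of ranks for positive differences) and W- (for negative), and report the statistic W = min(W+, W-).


Step 1: Drop any zero differences (none here) and take |d_i|.
|d| = [3, 4, 4, 8, 6, 5, 5]
Step 2: Midrank |d_i| (ties get averaged ranks).
ranks: |3|->1, |4|->2.5, |4|->2.5, |8|->7, |6|->6, |5|->4.5, |5|->4.5
Step 3: Attach original signs; sum ranks with positive sign and with negative sign.
W+ = 1 + 2.5 + 6 + 4.5 = 14
W- = 2.5 + 7 + 4.5 = 14
(Check: W+ + W- = 28 should equal n(n+1)/2 = 28.)
Step 4: Test statistic W = min(W+, W-) = 14.
Step 5: Ties in |d|, so use the tie-corrected normal approximation.
        E[W] = n(n+1)/4 = 7*8/4 = 14.
        Tie groups: |d|=4 (t=2), |d|=5 (t=2); sum(t^3 - t) = 12.
        Var[W] = n(n+1)(2n+1)/24 - sum(t^3-t)/48 = 840/24 - 12/48 = 34.75.
        z = (W - E[W]) / sqrt(Var[W]) = (14 - 14) / 5.8949 = 0.0000.
        Two-sided p = 2*Phi(z) = 1.000000.
Step 6: alpha = 0.05. fail to reject H0.

W+ = 14, W- = 14, W = min = 14, p = 1.000000, fail to reject H0.


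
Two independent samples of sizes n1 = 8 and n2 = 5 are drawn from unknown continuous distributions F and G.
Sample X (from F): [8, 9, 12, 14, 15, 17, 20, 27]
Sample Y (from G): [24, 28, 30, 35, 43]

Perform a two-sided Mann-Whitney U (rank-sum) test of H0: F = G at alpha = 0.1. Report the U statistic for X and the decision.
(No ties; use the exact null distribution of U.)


Step 1: Combine and sort all 13 observations; assign midranks.
sorted (value, group): (8,X), (9,X), (12,X), (14,X), (15,X), (17,X), (20,X), (24,Y), (27,X), (28,Y), (30,Y), (35,Y), (43,Y)
ranks: 8->1, 9->2, 12->3, 14->4, 15->5, 17->6, 20->7, 24->8, 27->9, 28->10, 30->11, 35->12, 43->13
Step 2: Rank sum for X: R1 = 1 + 2 + 3 + 4 + 5 + 6 + 7 + 9 = 37.
Step 3: U_X = R1 - n1(n1+1)/2 = 37 - 8*9/2 = 37 - 36 = 1.
       U_Y = n1*n2 - U_X = 40 - 1 = 39.
Step 4: No ties, so the exact null distribution of U (based on enumerating the C(13,8) = 1287 equally likely rank assignments) gives the two-sided p-value.
Step 5: p-value = 0.003108; compare to alpha = 0.1. reject H0.

U_X = 1, p = 0.003108, reject H0 at alpha = 0.1.


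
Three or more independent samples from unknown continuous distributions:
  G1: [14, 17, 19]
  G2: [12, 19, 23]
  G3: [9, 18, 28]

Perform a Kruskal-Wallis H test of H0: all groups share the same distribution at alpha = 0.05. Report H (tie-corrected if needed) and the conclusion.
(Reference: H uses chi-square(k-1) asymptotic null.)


Step 1: Combine all N = 9 observations and assign midranks.
sorted (value, group, rank): (9,G3,1), (12,G2,2), (14,G1,3), (17,G1,4), (18,G3,5), (19,G1,6.5), (19,G2,6.5), (23,G2,8), (28,G3,9)
Step 2: Sum ranks within each group.
R_1 = 13.5 (n_1 = 3)
R_2 = 16.5 (n_2 = 3)
R_3 = 15 (n_3 = 3)
Step 3: H = 12/(N(N+1)) * sum(R_i^2/n_i) - 3(N+1)
     = 12/(9*10) * (13.5^2/3 + 16.5^2/3 + 15^2/3) - 3*10
     = 0.133333 * 226.5 - 30
     = 0.200000.
Step 4: Ties present; correction factor C = 1 - 6/(9^3 - 9) = 0.991667. Corrected H = 0.200000 / 0.991667 = 0.201681.
Step 5: Under H0, H ~ chi^2(2); p-value = 0.904077.
Step 6: alpha = 0.05. fail to reject H0.

H = 0.2017, df = 2, p = 0.904077, fail to reject H0.


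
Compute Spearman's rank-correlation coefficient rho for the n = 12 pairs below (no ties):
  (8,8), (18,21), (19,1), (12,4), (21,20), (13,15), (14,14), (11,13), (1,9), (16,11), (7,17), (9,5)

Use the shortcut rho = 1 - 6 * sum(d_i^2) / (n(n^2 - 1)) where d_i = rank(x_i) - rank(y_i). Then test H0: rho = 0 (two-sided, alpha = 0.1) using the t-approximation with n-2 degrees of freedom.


Step 1: Rank x and y separately (midranks; no ties here).
rank(x): 8->3, 18->10, 19->11, 12->6, 21->12, 13->7, 14->8, 11->5, 1->1, 16->9, 7->2, 9->4
rank(y): 8->4, 21->12, 1->1, 4->2, 20->11, 15->9, 14->8, 13->7, 9->5, 11->6, 17->10, 5->3
Step 2: d_i = R_x(i) - R_y(i); compute d_i^2.
  (3-4)^2=1, (10-12)^2=4, (11-1)^2=100, (6-2)^2=16, (12-11)^2=1, (7-9)^2=4, (8-8)^2=0, (5-7)^2=4, (1-5)^2=16, (9-6)^2=9, (2-10)^2=64, (4-3)^2=1
sum(d^2) = 220.
Step 3: rho = 1 - 6*220 / (12*(12^2 - 1)) = 1 - 1320/1716 = 0.230769.
Step 4: Under H0, t = rho * sqrt((n-2)/(1-rho^2)) = 0.7500 ~ t(10).
Step 5: Two-sided p-value from the t-distribution with 10 df = 0.470532.
Step 6: alpha = 0.1. fail to reject H0.

rho = 0.2308, p = 0.470532, fail to reject H0 at alpha = 0.1.


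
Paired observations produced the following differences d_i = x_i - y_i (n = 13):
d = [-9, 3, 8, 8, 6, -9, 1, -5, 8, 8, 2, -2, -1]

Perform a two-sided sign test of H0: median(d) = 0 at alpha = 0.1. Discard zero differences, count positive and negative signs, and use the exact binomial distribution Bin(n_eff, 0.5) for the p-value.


Step 1: Discard zero differences. Original n = 13; n_eff = number of nonzero differences = 13.
Nonzero differences (with sign): -9, +3, +8, +8, +6, -9, +1, -5, +8, +8, +2, -2, -1
Step 2: Count signs: positive = 8, negative = 5.
Step 3: Under H0: P(positive) = 0.5, so the number of positives S ~ Bin(13, 0.5).
Step 4: Two-sided exact p-value = sum of Bin(13,0.5) probabilities at or below the observed probability = 0.581055.
Step 5: alpha = 0.1. fail to reject H0.

n_eff = 13, pos = 8, neg = 5, p = 0.581055, fail to reject H0.


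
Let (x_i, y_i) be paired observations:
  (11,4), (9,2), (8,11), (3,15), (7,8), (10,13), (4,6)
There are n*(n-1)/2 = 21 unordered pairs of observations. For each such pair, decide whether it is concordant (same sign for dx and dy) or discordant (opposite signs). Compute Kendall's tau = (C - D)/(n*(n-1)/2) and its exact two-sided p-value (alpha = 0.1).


Step 1: Enumerate the 21 unordered pairs (i,j) with i<j and classify each by sign(x_j-x_i) * sign(y_j-y_i).
  (1,2):dx=-2,dy=-2->C; (1,3):dx=-3,dy=+7->D; (1,4):dx=-8,dy=+11->D; (1,5):dx=-4,dy=+4->D
  (1,6):dx=-1,dy=+9->D; (1,7):dx=-7,dy=+2->D; (2,3):dx=-1,dy=+9->D; (2,4):dx=-6,dy=+13->D
  (2,5):dx=-2,dy=+6->D; (2,6):dx=+1,dy=+11->C; (2,7):dx=-5,dy=+4->D; (3,4):dx=-5,dy=+4->D
  (3,5):dx=-1,dy=-3->C; (3,6):dx=+2,dy=+2->C; (3,7):dx=-4,dy=-5->C; (4,5):dx=+4,dy=-7->D
  (4,6):dx=+7,dy=-2->D; (4,7):dx=+1,dy=-9->D; (5,6):dx=+3,dy=+5->C; (5,7):dx=-3,dy=-2->C
  (6,7):dx=-6,dy=-7->C
Step 2: C = 8, D = 13, total pairs = 21.
Step 3: tau = (C - D)/(n(n-1)/2) = (8 - 13)/21 = -0.238095.
Step 4: Exact two-sided p-value (enumerate n! = 5040 permutations of y under H0): p = 0.561905.
Step 5: alpha = 0.1. fail to reject H0.

tau_b = -0.2381 (C=8, D=13), p = 0.561905, fail to reject H0.


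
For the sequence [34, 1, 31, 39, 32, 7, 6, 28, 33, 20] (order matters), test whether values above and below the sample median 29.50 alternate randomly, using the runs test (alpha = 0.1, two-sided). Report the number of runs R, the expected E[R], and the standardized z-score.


Step 1: Compute median = 29.50; label A = above, B = below.
Labels in order: ABAAABBBAB  (n_A = 5, n_B = 5)
Step 2: Count runs R = 6.
Step 3: Under H0 (random ordering), E[R] = 2*n_A*n_B/(n_A+n_B) + 1 = 2*5*5/10 + 1 = 6.0000.
        Var[R] = 2*n_A*n_B*(2*n_A*n_B - n_A - n_B) / ((n_A+n_B)^2 * (n_A+n_B-1)) = 2000/900 = 2.2222.
        SD[R] = 1.4907.
Step 4: R = E[R], so z = 0 with no continuity correction.
Step 5: Two-sided p-value via normal approximation = 2*(1 - Phi(|z|)) = 1.000000.
Step 6: alpha = 0.1. fail to reject H0.

R = 6, z = 0.0000, p = 1.000000, fail to reject H0.


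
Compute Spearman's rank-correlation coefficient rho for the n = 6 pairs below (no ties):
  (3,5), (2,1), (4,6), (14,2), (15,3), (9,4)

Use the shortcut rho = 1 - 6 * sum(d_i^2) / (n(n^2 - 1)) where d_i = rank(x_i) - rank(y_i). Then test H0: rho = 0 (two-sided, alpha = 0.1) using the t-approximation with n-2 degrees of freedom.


Step 1: Rank x and y separately (midranks; no ties here).
rank(x): 3->2, 2->1, 4->3, 14->5, 15->6, 9->4
rank(y): 5->5, 1->1, 6->6, 2->2, 3->3, 4->4
Step 2: d_i = R_x(i) - R_y(i); compute d_i^2.
  (2-5)^2=9, (1-1)^2=0, (3-6)^2=9, (5-2)^2=9, (6-3)^2=9, (4-4)^2=0
sum(d^2) = 36.
Step 3: rho = 1 - 6*36 / (6*(6^2 - 1)) = 1 - 216/210 = -0.028571.
Step 4: Under H0, t = rho * sqrt((n-2)/(1-rho^2)) = -0.0572 ~ t(4).
Step 5: Two-sided p-value from the t-distribution with 4 df = 0.957155.
Step 6: alpha = 0.1. fail to reject H0.

rho = -0.0286, p = 0.957155, fail to reject H0 at alpha = 0.1.


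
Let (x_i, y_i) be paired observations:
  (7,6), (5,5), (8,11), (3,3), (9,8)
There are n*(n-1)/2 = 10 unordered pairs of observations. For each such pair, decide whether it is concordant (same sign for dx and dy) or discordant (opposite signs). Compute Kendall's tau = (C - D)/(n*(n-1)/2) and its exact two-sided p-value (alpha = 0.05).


Step 1: Enumerate the 10 unordered pairs (i,j) with i<j and classify each by sign(x_j-x_i) * sign(y_j-y_i).
  (1,2):dx=-2,dy=-1->C; (1,3):dx=+1,dy=+5->C; (1,4):dx=-4,dy=-3->C; (1,5):dx=+2,dy=+2->C
  (2,3):dx=+3,dy=+6->C; (2,4):dx=-2,dy=-2->C; (2,5):dx=+4,dy=+3->C; (3,4):dx=-5,dy=-8->C
  (3,5):dx=+1,dy=-3->D; (4,5):dx=+6,dy=+5->C
Step 2: C = 9, D = 1, total pairs = 10.
Step 3: tau = (C - D)/(n(n-1)/2) = (9 - 1)/10 = 0.800000.
Step 4: Exact two-sided p-value (enumerate n! = 120 permutations of y under H0): p = 0.083333.
Step 5: alpha = 0.05. fail to reject H0.

tau_b = 0.8000 (C=9, D=1), p = 0.083333, fail to reject H0.


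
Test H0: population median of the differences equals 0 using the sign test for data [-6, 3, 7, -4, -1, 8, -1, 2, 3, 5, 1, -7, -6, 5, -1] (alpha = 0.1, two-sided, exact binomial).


Step 1: Discard zero differences. Original n = 15; n_eff = number of nonzero differences = 15.
Nonzero differences (with sign): -6, +3, +7, -4, -1, +8, -1, +2, +3, +5, +1, -7, -6, +5, -1
Step 2: Count signs: positive = 8, negative = 7.
Step 3: Under H0: P(positive) = 0.5, so the number of positives S ~ Bin(15, 0.5).
Step 4: Two-sided exact p-value = sum of Bin(15,0.5) probabilities at or below the observed probability = 1.000000.
Step 5: alpha = 0.1. fail to reject H0.

n_eff = 15, pos = 8, neg = 7, p = 1.000000, fail to reject H0.


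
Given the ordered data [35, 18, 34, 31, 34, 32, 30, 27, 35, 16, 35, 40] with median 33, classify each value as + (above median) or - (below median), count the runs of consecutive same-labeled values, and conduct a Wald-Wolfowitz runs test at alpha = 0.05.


Step 1: Compute median = 33; label A = above, B = below.
Labels in order: ABABABBBABAA  (n_A = 6, n_B = 6)
Step 2: Count runs R = 9.
Step 3: Under H0 (random ordering), E[R] = 2*n_A*n_B/(n_A+n_B) + 1 = 2*6*6/12 + 1 = 7.0000.
        Var[R] = 2*n_A*n_B*(2*n_A*n_B - n_A - n_B) / ((n_A+n_B)^2 * (n_A+n_B-1)) = 4320/1584 = 2.7273.
        SD[R] = 1.6514.
Step 4: Continuity-corrected z = (R - 0.5 - E[R]) / SD[R] = (9 - 0.5 - 7.0000) / 1.6514 = 0.9083.
Step 5: Two-sided p-value via normal approximation = 2*(1 - Phi(|z|)) = 0.363722.
Step 6: alpha = 0.05. fail to reject H0.

R = 9, z = 0.9083, p = 0.363722, fail to reject H0.


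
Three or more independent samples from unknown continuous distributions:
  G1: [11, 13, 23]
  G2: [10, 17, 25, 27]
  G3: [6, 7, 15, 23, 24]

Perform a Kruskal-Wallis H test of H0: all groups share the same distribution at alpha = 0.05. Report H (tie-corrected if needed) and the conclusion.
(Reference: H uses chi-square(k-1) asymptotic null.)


Step 1: Combine all N = 12 observations and assign midranks.
sorted (value, group, rank): (6,G3,1), (7,G3,2), (10,G2,3), (11,G1,4), (13,G1,5), (15,G3,6), (17,G2,7), (23,G1,8.5), (23,G3,8.5), (24,G3,10), (25,G2,11), (27,G2,12)
Step 2: Sum ranks within each group.
R_1 = 17.5 (n_1 = 3)
R_2 = 33 (n_2 = 4)
R_3 = 27.5 (n_3 = 5)
Step 3: H = 12/(N(N+1)) * sum(R_i^2/n_i) - 3(N+1)
     = 12/(12*13) * (17.5^2/3 + 33^2/4 + 27.5^2/5) - 3*13
     = 0.076923 * 525.583 - 39
     = 1.429487.
Step 4: Ties present; correction factor C = 1 - 6/(12^3 - 12) = 0.996503. Corrected H = 1.429487 / 0.996503 = 1.434503.
Step 5: Under H0, H ~ chi^2(2); p-value = 0.488092.
Step 6: alpha = 0.05. fail to reject H0.

H = 1.4345, df = 2, p = 0.488092, fail to reject H0.


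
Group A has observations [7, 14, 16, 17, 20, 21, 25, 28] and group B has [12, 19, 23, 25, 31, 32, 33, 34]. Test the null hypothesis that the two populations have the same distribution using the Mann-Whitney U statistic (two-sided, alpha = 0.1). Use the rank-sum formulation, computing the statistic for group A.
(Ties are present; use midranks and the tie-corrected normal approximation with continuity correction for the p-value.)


Step 1: Combine and sort all 16 observations; assign midranks.
sorted (value, group): (7,X), (12,Y), (14,X), (16,X), (17,X), (19,Y), (20,X), (21,X), (23,Y), (25,X), (25,Y), (28,X), (31,Y), (32,Y), (33,Y), (34,Y)
ranks: 7->1, 12->2, 14->3, 16->4, 17->5, 19->6, 20->7, 21->8, 23->9, 25->10.5, 25->10.5, 28->12, 31->13, 32->14, 33->15, 34->16
Step 2: Rank sum for X: R1 = 1 + 3 + 4 + 5 + 7 + 8 + 10.5 + 12 = 50.5.
Step 3: U_X = R1 - n1(n1+1)/2 = 50.5 - 8*9/2 = 50.5 - 36 = 14.5.
       U_Y = n1*n2 - U_X = 64 - 14.5 = 49.5.
Step 4: Ties are present, so use the tie-corrected normal approximation (with continuity correction) for the p-value.
Step 5: p-value = 0.073991; compare to alpha = 0.1. reject H0.

U_X = 14.5, p = 0.073991, reject H0 at alpha = 0.1.


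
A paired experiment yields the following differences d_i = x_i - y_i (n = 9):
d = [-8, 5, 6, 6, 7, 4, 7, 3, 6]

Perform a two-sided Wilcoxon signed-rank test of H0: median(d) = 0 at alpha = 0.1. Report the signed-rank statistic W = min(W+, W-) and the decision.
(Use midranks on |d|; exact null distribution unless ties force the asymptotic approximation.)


Step 1: Drop any zero differences (none here) and take |d_i|.
|d| = [8, 5, 6, 6, 7, 4, 7, 3, 6]
Step 2: Midrank |d_i| (ties get averaged ranks).
ranks: |8|->9, |5|->3, |6|->5, |6|->5, |7|->7.5, |4|->2, |7|->7.5, |3|->1, |6|->5
Step 3: Attach original signs; sum ranks with positive sign and with negative sign.
W+ = 3 + 5 + 5 + 7.5 + 2 + 7.5 + 1 + 5 = 36
W- = 9 = 9
(Check: W+ + W- = 45 should equal n(n+1)/2 = 45.)
Step 4: Test statistic W = min(W+, W-) = 9.
Step 5: Ties in |d|, so use the tie-corrected normal approximation.
        E[W] = n(n+1)/4 = 9*10/4 = 22.5.
        Tie groups: |d|=6 (t=3), |d|=7 (t=2); sum(t^3 - t) = 30.
        Var[W] = n(n+1)(2n+1)/24 - sum(t^3-t)/48 = 1710/24 - 30/48 = 70.625.
        z = (W - E[W]) / sqrt(Var[W]) = (9 - 22.5) / 8.4039 = -1.6064.
        Two-sided p = 2*Phi(z) = 0.108185.
Step 6: alpha = 0.1. fail to reject H0.

W+ = 36, W- = 9, W = min = 9, p = 0.108185, fail to reject H0.


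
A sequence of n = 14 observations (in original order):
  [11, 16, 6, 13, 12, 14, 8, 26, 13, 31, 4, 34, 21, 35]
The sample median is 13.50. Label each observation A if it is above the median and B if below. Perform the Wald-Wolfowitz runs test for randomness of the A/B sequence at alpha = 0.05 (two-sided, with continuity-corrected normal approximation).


Step 1: Compute median = 13.50; label A = above, B = below.
Labels in order: BABBBABABABAAA  (n_A = 7, n_B = 7)
Step 2: Count runs R = 10.
Step 3: Under H0 (random ordering), E[R] = 2*n_A*n_B/(n_A+n_B) + 1 = 2*7*7/14 + 1 = 8.0000.
        Var[R] = 2*n_A*n_B*(2*n_A*n_B - n_A - n_B) / ((n_A+n_B)^2 * (n_A+n_B-1)) = 8232/2548 = 3.2308.
        SD[R] = 1.7974.
Step 4: Continuity-corrected z = (R - 0.5 - E[R]) / SD[R] = (10 - 0.5 - 8.0000) / 1.7974 = 0.8345.
Step 5: Two-sided p-value via normal approximation = 2*(1 - Phi(|z|)) = 0.403986.
Step 6: alpha = 0.05. fail to reject H0.

R = 10, z = 0.8345, p = 0.403986, fail to reject H0.


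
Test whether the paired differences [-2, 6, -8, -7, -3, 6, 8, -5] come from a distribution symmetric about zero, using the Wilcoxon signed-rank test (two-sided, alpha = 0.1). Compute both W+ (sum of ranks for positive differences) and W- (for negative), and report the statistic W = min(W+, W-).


Step 1: Drop any zero differences (none here) and take |d_i|.
|d| = [2, 6, 8, 7, 3, 6, 8, 5]
Step 2: Midrank |d_i| (ties get averaged ranks).
ranks: |2|->1, |6|->4.5, |8|->7.5, |7|->6, |3|->2, |6|->4.5, |8|->7.5, |5|->3
Step 3: Attach original signs; sum ranks with positive sign and with negative sign.
W+ = 4.5 + 4.5 + 7.5 = 16.5
W- = 1 + 7.5 + 6 + 2 + 3 = 19.5
(Check: W+ + W- = 36 should equal n(n+1)/2 = 36.)
Step 4: Test statistic W = min(W+, W-) = 16.5.
Step 5: Ties in |d|, so use the tie-corrected normal approximation.
        E[W] = n(n+1)/4 = 8*9/4 = 18.
        Tie groups: |d|=6 (t=2), |d|=8 (t=2); sum(t^3 - t) = 12.
        Var[W] = n(n+1)(2n+1)/24 - sum(t^3-t)/48 = 1224/24 - 12/48 = 50.75.
        z = (W - E[W]) / sqrt(Var[W]) = (16.5 - 18) / 7.1239 = -0.2106.
        Two-sided p = 2*Phi(z) = 0.833232.
Step 6: alpha = 0.1. fail to reject H0.

W+ = 16.5, W- = 19.5, W = min = 16.5, p = 0.833232, fail to reject H0.


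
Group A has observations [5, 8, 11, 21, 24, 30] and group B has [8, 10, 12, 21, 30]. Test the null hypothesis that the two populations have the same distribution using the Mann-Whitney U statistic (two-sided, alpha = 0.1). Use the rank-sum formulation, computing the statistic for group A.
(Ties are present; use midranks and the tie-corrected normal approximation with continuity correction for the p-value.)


Step 1: Combine and sort all 11 observations; assign midranks.
sorted (value, group): (5,X), (8,X), (8,Y), (10,Y), (11,X), (12,Y), (21,X), (21,Y), (24,X), (30,X), (30,Y)
ranks: 5->1, 8->2.5, 8->2.5, 10->4, 11->5, 12->6, 21->7.5, 21->7.5, 24->9, 30->10.5, 30->10.5
Step 2: Rank sum for X: R1 = 1 + 2.5 + 5 + 7.5 + 9 + 10.5 = 35.5.
Step 3: U_X = R1 - n1(n1+1)/2 = 35.5 - 6*7/2 = 35.5 - 21 = 14.5.
       U_Y = n1*n2 - U_X = 30 - 14.5 = 15.5.
Step 4: Ties are present, so use the tie-corrected normal approximation (with continuity correction) for the p-value.
Step 5: p-value = 1.000000; compare to alpha = 0.1. fail to reject H0.

U_X = 14.5, p = 1.000000, fail to reject H0 at alpha = 0.1.


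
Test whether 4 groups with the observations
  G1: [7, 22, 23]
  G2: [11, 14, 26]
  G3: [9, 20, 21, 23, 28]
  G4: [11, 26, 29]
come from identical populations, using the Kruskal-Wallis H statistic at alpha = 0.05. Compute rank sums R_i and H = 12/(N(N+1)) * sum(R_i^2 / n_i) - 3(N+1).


Step 1: Combine all N = 14 observations and assign midranks.
sorted (value, group, rank): (7,G1,1), (9,G3,2), (11,G2,3.5), (11,G4,3.5), (14,G2,5), (20,G3,6), (21,G3,7), (22,G1,8), (23,G1,9.5), (23,G3,9.5), (26,G2,11.5), (26,G4,11.5), (28,G3,13), (29,G4,14)
Step 2: Sum ranks within each group.
R_1 = 18.5 (n_1 = 3)
R_2 = 20 (n_2 = 3)
R_3 = 37.5 (n_3 = 5)
R_4 = 29 (n_4 = 3)
Step 3: H = 12/(N(N+1)) * sum(R_i^2/n_i) - 3(N+1)
     = 12/(14*15) * (18.5^2/3 + 20^2/3 + 37.5^2/5 + 29^2/3) - 3*15
     = 0.057143 * 809 - 45
     = 1.228571.
Step 4: Ties present; correction factor C = 1 - 18/(14^3 - 14) = 0.993407. Corrected H = 1.228571 / 0.993407 = 1.236726.
Step 5: Under H0, H ~ chi^2(3); p-value = 0.744210.
Step 6: alpha = 0.05. fail to reject H0.

H = 1.2367, df = 3, p = 0.744210, fail to reject H0.


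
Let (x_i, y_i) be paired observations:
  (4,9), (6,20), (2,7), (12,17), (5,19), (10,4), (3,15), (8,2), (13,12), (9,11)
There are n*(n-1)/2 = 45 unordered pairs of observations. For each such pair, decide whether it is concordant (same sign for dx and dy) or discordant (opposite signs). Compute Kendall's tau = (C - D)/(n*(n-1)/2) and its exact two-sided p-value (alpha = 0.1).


Step 1: Enumerate the 45 unordered pairs (i,j) with i<j and classify each by sign(x_j-x_i) * sign(y_j-y_i).
  (1,2):dx=+2,dy=+11->C; (1,3):dx=-2,dy=-2->C; (1,4):dx=+8,dy=+8->C; (1,5):dx=+1,dy=+10->C
  (1,6):dx=+6,dy=-5->D; (1,7):dx=-1,dy=+6->D; (1,8):dx=+4,dy=-7->D; (1,9):dx=+9,dy=+3->C
  (1,10):dx=+5,dy=+2->C; (2,3):dx=-4,dy=-13->C; (2,4):dx=+6,dy=-3->D; (2,5):dx=-1,dy=-1->C
  (2,6):dx=+4,dy=-16->D; (2,7):dx=-3,dy=-5->C; (2,8):dx=+2,dy=-18->D; (2,9):dx=+7,dy=-8->D
  (2,10):dx=+3,dy=-9->D; (3,4):dx=+10,dy=+10->C; (3,5):dx=+3,dy=+12->C; (3,6):dx=+8,dy=-3->D
  (3,7):dx=+1,dy=+8->C; (3,8):dx=+6,dy=-5->D; (3,9):dx=+11,dy=+5->C; (3,10):dx=+7,dy=+4->C
  (4,5):dx=-7,dy=+2->D; (4,6):dx=-2,dy=-13->C; (4,7):dx=-9,dy=-2->C; (4,8):dx=-4,dy=-15->C
  (4,9):dx=+1,dy=-5->D; (4,10):dx=-3,dy=-6->C; (5,6):dx=+5,dy=-15->D; (5,7):dx=-2,dy=-4->C
  (5,8):dx=+3,dy=-17->D; (5,9):dx=+8,dy=-7->D; (5,10):dx=+4,dy=-8->D; (6,7):dx=-7,dy=+11->D
  (6,8):dx=-2,dy=-2->C; (6,9):dx=+3,dy=+8->C; (6,10):dx=-1,dy=+7->D; (7,8):dx=+5,dy=-13->D
  (7,9):dx=+10,dy=-3->D; (7,10):dx=+6,dy=-4->D; (8,9):dx=+5,dy=+10->C; (8,10):dx=+1,dy=+9->C
  (9,10):dx=-4,dy=-1->C
Step 2: C = 24, D = 21, total pairs = 45.
Step 3: tau = (C - D)/(n(n-1)/2) = (24 - 21)/45 = 0.066667.
Step 4: Exact two-sided p-value (enumerate n! = 3628800 permutations of y under H0): p = 0.861801.
Step 5: alpha = 0.1. fail to reject H0.

tau_b = 0.0667 (C=24, D=21), p = 0.861801, fail to reject H0.
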